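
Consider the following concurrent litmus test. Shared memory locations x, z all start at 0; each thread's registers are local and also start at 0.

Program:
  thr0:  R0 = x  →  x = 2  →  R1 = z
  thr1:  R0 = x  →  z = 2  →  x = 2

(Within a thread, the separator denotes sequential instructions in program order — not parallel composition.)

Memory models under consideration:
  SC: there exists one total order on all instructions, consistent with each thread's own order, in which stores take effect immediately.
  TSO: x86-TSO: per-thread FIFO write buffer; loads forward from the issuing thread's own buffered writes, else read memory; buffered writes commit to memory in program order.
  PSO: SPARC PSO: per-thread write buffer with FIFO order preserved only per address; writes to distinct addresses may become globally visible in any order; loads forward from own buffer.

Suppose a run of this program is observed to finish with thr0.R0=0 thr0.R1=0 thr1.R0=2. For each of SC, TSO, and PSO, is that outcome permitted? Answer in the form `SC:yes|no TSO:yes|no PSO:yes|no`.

outcome vector order: (thr0.R0,thr0.R1,thr1.R0)
[SC] allowed = {0/0/0; 0/0/2; 0/2/0; 0/2/2; 2/2/0}
[TSO] allowed = {0/0/0; 0/0/2; 0/2/0; 0/2/2; 2/2/0}
[PSO] allowed = {0/0/0; 0/0/2; 0/2/0; 0/2/2; 2/0/0; 2/2/0}
target 0/0/2 ∈ {SC,TSO,PSO}

SC:yes TSO:yes PSO:yes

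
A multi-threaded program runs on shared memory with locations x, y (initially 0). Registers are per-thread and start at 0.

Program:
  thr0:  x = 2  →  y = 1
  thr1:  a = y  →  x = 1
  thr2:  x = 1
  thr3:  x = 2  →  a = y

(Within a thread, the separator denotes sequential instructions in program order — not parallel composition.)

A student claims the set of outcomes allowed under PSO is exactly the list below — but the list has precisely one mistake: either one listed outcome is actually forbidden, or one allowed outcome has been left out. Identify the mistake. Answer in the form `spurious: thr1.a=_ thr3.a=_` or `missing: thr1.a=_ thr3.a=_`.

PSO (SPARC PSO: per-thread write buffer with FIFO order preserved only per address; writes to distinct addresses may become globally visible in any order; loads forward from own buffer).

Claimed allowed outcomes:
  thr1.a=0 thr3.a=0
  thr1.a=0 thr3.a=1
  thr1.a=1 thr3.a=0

outcome vector order: (thr1.a,thr3.a)
under PSO → 0/0 0/1 1/0 1/1
PSO∖claimed = {1/1}

missing: thr1.a=1 thr3.a=1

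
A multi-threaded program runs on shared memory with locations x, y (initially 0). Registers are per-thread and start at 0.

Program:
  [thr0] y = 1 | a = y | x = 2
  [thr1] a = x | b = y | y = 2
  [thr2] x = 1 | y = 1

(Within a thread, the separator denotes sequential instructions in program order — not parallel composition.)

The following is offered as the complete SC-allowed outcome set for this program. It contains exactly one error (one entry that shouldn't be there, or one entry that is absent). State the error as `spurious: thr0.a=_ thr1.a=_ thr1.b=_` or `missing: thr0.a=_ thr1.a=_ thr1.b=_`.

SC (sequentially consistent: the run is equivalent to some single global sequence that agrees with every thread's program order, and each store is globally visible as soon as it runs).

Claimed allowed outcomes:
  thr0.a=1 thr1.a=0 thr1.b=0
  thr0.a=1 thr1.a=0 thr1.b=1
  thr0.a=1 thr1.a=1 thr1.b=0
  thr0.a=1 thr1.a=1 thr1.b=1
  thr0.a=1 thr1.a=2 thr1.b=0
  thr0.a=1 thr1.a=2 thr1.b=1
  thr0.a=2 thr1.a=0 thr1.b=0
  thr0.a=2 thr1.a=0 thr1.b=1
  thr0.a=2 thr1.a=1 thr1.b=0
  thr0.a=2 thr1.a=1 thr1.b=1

spurious: thr0.a=1 thr1.a=2 thr1.b=0

outcome vector order: (thr0.a,thr1.a,thr1.b)
under SC → 100; 101; 110; 111; 121; 200; 201; 210; 211
claimed∖SC = {120}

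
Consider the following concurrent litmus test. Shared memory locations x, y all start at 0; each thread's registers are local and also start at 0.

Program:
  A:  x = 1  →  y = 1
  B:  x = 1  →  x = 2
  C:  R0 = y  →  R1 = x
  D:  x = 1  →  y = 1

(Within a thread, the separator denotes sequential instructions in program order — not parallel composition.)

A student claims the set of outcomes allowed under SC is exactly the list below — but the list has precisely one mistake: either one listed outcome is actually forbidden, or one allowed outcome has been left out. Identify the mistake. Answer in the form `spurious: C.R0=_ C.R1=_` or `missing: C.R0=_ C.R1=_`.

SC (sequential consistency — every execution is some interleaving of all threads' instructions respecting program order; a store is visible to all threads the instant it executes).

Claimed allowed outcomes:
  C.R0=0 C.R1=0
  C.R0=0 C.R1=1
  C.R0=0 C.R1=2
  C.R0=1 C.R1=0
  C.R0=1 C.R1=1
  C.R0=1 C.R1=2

outcome vector order: (C.R0,C.R1)
SC: 5 outcomes — {0/0, 0/1, 0/2, 1/1, 1/2}
claimed∖SC = {1/0}

spurious: C.R0=1 C.R1=0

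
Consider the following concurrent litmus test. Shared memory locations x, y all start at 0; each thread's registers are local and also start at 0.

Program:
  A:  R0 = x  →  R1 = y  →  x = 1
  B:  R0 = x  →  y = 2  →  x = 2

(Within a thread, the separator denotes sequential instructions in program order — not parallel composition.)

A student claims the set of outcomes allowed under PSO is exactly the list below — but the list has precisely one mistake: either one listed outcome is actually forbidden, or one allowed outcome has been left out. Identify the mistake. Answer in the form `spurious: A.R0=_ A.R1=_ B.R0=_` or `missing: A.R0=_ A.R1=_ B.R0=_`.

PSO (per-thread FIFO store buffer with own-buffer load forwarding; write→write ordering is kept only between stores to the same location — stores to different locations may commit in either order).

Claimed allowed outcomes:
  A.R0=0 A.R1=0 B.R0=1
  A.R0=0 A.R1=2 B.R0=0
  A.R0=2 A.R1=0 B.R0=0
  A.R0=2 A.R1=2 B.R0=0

outcome vector order: (A.R0,A.R1,B.R0)
PSO (5): 000; 001; 020; 200; 220
PSO∖claimed = {000}

missing: A.R0=0 A.R1=0 B.R0=0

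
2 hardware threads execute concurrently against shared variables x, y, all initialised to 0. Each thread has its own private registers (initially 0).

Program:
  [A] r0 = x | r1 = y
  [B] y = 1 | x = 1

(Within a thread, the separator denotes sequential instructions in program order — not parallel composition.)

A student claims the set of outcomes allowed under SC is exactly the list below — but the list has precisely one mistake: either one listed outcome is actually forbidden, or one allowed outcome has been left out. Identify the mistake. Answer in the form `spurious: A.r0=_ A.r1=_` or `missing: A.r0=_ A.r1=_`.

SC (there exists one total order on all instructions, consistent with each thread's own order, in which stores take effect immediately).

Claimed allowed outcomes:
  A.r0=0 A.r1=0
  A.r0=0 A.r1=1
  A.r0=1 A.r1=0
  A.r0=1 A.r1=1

spurious: A.r0=1 A.r1=0

outcome vector order: (A.r0,A.r1)
SC (3): 0/0 0/1 1/1
claimed∖SC = {1/0}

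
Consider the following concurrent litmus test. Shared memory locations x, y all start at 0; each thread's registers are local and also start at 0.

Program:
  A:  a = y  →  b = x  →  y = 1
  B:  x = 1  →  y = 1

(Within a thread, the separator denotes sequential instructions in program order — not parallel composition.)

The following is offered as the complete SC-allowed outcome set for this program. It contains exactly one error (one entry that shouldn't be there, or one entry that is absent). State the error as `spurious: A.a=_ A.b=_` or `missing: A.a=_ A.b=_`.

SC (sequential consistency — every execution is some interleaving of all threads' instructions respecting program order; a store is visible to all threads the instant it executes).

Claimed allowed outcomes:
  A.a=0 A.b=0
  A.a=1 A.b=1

missing: A.a=0 A.b=1

outcome vector order: (A.a,A.b)
SC (3): (0,0), (0,1), (1,1)
SC∖claimed = {(0,1)}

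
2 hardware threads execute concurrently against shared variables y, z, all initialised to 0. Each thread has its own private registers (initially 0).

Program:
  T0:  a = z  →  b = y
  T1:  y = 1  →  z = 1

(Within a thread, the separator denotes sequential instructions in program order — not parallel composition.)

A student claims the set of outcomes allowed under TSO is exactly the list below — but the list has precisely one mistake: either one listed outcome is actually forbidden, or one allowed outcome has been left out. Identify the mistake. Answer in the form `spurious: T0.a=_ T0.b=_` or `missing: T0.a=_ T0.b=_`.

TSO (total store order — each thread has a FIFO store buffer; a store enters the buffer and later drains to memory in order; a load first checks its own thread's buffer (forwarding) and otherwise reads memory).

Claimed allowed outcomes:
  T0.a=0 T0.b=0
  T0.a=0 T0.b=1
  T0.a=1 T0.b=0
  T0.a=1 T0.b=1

spurious: T0.a=1 T0.b=0

outcome vector order: (T0.a,T0.b)
under TSO → (0,0) (0,1) (1,1)
claimed∖TSO = {(1,0)}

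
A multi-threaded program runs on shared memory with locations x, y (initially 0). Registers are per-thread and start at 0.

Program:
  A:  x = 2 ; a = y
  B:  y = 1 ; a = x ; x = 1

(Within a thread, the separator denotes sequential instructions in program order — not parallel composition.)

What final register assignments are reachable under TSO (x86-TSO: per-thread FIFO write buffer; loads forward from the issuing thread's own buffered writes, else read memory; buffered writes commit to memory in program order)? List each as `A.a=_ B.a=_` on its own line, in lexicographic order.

A.a=0 B.a=0
A.a=0 B.a=2
A.a=1 B.a=0
A.a=1 B.a=2

outcome vector order: (A.a,B.a)
|TSO outcomes| = 4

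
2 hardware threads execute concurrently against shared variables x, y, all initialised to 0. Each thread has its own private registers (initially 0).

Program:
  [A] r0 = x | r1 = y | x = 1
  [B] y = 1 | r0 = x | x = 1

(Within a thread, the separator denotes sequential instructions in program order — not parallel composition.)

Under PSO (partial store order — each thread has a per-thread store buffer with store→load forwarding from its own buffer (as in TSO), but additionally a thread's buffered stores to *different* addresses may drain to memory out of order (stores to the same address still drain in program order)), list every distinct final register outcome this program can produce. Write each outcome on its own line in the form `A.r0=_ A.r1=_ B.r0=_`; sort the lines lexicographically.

outcome vector order: (A.r0,A.r1,B.r0)
|PSO outcomes| = 6

A.r0=0 A.r1=0 B.r0=0
A.r0=0 A.r1=0 B.r0=1
A.r0=0 A.r1=1 B.r0=0
A.r0=0 A.r1=1 B.r0=1
A.r0=1 A.r1=0 B.r0=0
A.r0=1 A.r1=1 B.r0=0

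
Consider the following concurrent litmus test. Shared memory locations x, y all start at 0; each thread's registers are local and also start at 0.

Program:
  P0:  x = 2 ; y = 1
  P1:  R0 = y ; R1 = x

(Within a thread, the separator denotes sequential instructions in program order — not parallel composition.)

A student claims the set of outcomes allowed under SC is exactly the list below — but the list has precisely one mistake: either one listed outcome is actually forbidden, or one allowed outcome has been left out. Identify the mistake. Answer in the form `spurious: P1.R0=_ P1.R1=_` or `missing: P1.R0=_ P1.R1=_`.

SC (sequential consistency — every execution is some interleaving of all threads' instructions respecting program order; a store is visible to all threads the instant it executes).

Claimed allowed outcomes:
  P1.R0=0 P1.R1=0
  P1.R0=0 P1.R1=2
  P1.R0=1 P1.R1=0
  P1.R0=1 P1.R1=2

outcome vector order: (P1.R0,P1.R1)
[SC] allowed = {0/0 0/2 1/2}
claimed∖SC = {1/0}

spurious: P1.R0=1 P1.R1=0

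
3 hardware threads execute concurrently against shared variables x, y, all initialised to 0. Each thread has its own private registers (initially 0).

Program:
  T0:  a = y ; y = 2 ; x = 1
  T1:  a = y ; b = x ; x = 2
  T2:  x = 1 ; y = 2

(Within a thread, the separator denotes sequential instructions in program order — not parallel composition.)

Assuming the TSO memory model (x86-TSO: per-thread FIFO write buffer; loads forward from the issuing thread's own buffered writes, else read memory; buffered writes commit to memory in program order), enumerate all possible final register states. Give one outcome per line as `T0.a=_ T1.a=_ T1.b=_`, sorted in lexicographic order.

T0.a=0 T1.a=0 T1.b=0
T0.a=0 T1.a=0 T1.b=1
T0.a=0 T1.a=2 T1.b=0
T0.a=0 T1.a=2 T1.b=1
T0.a=2 T1.a=0 T1.b=0
T0.a=2 T1.a=0 T1.b=1
T0.a=2 T1.a=2 T1.b=1

outcome vector order: (T0.a,T1.a,T1.b)
|TSO outcomes| = 7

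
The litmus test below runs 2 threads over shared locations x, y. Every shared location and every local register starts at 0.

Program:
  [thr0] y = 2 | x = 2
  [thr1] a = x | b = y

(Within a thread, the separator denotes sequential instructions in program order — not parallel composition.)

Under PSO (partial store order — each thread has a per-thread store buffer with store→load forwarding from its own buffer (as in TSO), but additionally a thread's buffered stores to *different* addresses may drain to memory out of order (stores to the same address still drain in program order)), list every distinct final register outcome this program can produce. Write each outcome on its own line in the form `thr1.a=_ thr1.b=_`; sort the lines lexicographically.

outcome vector order: (thr1.a,thr1.b)
|PSO outcomes| = 4

thr1.a=0 thr1.b=0
thr1.a=0 thr1.b=2
thr1.a=2 thr1.b=0
thr1.a=2 thr1.b=2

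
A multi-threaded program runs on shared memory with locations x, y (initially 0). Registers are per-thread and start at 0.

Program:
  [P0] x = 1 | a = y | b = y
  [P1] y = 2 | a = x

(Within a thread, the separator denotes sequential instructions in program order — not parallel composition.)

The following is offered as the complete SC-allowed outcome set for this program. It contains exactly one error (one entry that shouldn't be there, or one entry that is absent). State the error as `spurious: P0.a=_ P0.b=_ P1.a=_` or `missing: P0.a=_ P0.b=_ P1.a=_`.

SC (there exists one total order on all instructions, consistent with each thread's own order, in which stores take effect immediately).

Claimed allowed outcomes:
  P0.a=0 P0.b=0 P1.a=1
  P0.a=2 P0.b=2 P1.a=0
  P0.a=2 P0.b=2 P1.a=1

outcome vector order: (P0.a,P0.b,P1.a)
SC (4): 0/0/1, 0/2/1, 2/2/0, 2/2/1
SC∖claimed = {0/2/1}

missing: P0.a=0 P0.b=2 P1.a=1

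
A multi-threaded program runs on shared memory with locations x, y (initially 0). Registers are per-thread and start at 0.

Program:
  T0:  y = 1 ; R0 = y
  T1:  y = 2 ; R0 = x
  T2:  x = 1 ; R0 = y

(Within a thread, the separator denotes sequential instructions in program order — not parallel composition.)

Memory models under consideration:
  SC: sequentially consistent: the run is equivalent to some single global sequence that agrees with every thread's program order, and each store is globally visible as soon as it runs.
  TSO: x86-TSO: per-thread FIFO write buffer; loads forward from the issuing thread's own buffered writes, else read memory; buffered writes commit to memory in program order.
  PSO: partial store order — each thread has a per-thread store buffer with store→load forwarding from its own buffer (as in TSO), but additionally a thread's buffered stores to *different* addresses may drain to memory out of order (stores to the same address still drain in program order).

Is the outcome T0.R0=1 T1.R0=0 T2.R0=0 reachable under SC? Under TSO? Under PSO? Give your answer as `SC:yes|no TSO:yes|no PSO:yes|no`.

SC:no TSO:yes PSO:yes

outcome vector order: (T0.R0,T1.R0,T2.R0)
under SC → <1 0 1>, <1 0 2>, <1 1 0>, <1 1 1>, <1 1 2>, <2 0 2>, <2 1 0>, <2 1 1>, <2 1 2>
under TSO → <1 0 0>, <1 0 1>, <1 0 2>, <1 1 0>, <1 1 1>, <1 1 2>, <2 0 0>, <2 0 1>, <2 0 2>, <2 1 0>, <2 1 1>, <2 1 2>
under PSO → <1 0 0>, <1 0 1>, <1 0 2>, <1 1 0>, <1 1 1>, <1 1 2>, <2 0 0>, <2 0 1>, <2 0 2>, <2 1 0>, <2 1 1>, <2 1 2>
target <1 0 0> ∈ {TSO,PSO}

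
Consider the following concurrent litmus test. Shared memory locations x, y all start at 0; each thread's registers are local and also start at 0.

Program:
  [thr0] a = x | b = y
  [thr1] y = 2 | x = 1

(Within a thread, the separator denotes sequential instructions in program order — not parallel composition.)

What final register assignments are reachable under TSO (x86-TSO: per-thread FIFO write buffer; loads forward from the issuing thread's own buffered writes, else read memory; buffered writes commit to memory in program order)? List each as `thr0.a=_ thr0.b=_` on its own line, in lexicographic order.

thr0.a=0 thr0.b=0
thr0.a=0 thr0.b=2
thr0.a=1 thr0.b=2

outcome vector order: (thr0.a,thr0.b)
|TSO outcomes| = 3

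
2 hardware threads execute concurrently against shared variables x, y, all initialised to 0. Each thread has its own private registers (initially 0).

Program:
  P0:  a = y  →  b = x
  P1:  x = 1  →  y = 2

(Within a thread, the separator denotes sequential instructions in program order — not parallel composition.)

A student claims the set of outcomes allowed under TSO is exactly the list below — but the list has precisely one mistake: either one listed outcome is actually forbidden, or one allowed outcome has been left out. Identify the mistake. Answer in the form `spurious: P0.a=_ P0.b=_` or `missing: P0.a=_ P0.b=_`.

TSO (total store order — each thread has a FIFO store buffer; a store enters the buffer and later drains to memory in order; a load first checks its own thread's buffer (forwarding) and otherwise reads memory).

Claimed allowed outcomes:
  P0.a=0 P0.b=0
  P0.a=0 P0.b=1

missing: P0.a=2 P0.b=1

outcome vector order: (P0.a,P0.b)
TSO (3): <0 0>; <0 1>; <2 1>
TSO∖claimed = {<2 1>}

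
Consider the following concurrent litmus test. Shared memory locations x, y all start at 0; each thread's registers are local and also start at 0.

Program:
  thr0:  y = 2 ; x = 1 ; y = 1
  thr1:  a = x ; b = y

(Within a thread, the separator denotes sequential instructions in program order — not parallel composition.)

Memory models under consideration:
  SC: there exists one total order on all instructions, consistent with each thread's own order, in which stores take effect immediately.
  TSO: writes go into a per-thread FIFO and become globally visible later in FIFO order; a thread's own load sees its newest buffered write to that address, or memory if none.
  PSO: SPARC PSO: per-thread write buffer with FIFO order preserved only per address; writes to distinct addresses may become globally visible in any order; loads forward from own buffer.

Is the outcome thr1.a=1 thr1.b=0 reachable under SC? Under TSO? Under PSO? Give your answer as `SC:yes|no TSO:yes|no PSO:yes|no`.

outcome vector order: (thr1.a,thr1.b)
SC: 5 outcomes — {00 01 02 11 12}
TSO: 5 outcomes — {00 01 02 11 12}
PSO: 6 outcomes — {00 01 02 10 11 12}
target 10 ∈ {PSO}

SC:no TSO:no PSO:yes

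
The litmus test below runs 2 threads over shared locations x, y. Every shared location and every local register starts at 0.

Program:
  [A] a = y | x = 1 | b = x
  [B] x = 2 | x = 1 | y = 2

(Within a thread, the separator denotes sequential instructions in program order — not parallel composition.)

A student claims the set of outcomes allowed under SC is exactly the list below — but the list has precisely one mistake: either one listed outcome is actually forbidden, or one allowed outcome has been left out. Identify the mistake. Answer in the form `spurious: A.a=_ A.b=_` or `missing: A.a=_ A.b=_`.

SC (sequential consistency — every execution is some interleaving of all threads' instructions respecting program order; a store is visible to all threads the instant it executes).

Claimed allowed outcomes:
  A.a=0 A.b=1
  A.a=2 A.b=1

missing: A.a=0 A.b=2

outcome vector order: (A.a,A.b)
under SC → <0 1>, <0 2>, <2 1>
SC∖claimed = {<0 2>}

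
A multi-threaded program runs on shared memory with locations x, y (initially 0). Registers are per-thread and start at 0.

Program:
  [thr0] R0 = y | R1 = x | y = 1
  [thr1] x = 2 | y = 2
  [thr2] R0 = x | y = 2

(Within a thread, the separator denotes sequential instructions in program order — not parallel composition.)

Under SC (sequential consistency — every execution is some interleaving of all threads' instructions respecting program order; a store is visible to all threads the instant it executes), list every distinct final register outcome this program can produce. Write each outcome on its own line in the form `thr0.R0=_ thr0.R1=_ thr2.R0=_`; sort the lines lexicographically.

thr0.R0=0 thr0.R1=0 thr2.R0=0
thr0.R0=0 thr0.R1=0 thr2.R0=2
thr0.R0=0 thr0.R1=2 thr2.R0=0
thr0.R0=0 thr0.R1=2 thr2.R0=2
thr0.R0=2 thr0.R1=0 thr2.R0=0
thr0.R0=2 thr0.R1=2 thr2.R0=0
thr0.R0=2 thr0.R1=2 thr2.R0=2

outcome vector order: (thr0.R0,thr0.R1,thr2.R0)
|SC outcomes| = 7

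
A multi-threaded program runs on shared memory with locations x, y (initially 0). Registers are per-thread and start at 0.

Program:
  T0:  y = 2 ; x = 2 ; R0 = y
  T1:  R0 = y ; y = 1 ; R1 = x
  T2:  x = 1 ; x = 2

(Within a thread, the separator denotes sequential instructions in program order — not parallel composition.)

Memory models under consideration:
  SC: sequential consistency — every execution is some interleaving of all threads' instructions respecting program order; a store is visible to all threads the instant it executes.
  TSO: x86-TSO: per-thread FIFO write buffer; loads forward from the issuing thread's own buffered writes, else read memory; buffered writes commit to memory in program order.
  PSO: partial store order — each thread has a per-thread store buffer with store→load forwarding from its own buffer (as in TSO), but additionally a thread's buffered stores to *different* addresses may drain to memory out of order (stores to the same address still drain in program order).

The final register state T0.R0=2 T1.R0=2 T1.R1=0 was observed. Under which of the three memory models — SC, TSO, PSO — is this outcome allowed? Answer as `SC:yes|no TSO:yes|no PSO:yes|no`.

outcome vector order: (T0.R0,T1.R0,T1.R1)
under SC → 100, 101, 102, 120, 121, 122, 200, 201, 202, 221, 222
under TSO → 100, 101, 102, 120, 121, 122, 200, 201, 202, 220, 221, 222
under PSO → 100, 101, 102, 120, 121, 122, 200, 201, 202, 220, 221, 222
target 220 ∈ {TSO,PSO}

SC:no TSO:yes PSO:yes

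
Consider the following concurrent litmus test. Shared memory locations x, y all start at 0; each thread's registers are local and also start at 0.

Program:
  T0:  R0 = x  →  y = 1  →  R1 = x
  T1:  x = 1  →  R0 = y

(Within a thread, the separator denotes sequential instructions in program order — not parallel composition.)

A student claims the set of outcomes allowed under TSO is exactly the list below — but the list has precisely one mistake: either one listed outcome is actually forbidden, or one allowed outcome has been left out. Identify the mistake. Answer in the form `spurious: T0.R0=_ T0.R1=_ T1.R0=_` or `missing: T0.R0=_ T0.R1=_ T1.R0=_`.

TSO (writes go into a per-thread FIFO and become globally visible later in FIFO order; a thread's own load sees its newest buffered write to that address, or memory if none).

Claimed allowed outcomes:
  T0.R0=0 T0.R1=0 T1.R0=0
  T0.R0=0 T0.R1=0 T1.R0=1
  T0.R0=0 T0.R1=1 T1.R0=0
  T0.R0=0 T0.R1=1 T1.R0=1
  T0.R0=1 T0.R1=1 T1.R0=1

missing: T0.R0=1 T0.R1=1 T1.R0=0

outcome vector order: (T0.R0,T0.R1,T1.R0)
TSO (6): 0/0/0 0/0/1 0/1/0 0/1/1 1/1/0 1/1/1
TSO∖claimed = {1/1/0}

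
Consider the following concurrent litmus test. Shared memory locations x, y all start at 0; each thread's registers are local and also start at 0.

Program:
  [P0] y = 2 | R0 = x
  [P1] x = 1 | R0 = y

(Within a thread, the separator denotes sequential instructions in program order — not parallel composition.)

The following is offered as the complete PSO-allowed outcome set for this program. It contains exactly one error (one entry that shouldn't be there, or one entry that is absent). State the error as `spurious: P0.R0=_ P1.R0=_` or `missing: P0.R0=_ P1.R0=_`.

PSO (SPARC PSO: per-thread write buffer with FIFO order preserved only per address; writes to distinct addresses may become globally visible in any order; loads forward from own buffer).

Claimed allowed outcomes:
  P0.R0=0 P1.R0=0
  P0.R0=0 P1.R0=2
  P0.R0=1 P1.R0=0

outcome vector order: (P0.R0,P1.R0)
[PSO] allowed = {<0 0>; <0 2>; <1 0>; <1 2>}
PSO∖claimed = {<1 2>}

missing: P0.R0=1 P1.R0=2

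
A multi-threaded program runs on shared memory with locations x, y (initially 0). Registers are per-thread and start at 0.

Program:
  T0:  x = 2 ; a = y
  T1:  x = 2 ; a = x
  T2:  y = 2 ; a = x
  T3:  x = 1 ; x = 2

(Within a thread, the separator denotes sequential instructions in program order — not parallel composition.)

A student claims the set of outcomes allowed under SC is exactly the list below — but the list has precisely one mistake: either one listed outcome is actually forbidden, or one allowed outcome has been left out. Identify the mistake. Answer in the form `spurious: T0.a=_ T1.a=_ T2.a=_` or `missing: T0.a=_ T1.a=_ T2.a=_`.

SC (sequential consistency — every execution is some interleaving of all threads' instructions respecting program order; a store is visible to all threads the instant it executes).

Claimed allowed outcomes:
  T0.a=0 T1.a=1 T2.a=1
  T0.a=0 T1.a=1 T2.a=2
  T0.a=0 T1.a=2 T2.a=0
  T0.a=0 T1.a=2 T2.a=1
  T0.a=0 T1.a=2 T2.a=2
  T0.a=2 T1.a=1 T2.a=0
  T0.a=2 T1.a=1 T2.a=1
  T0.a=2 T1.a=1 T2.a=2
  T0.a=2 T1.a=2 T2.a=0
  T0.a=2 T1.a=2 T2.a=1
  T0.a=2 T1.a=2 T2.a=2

spurious: T0.a=0 T1.a=2 T2.a=0

outcome vector order: (T0.a,T1.a,T2.a)
SC: 10 outcomes — {011 012 021 022 210 211 212 220 221 222}
claimed∖SC = {020}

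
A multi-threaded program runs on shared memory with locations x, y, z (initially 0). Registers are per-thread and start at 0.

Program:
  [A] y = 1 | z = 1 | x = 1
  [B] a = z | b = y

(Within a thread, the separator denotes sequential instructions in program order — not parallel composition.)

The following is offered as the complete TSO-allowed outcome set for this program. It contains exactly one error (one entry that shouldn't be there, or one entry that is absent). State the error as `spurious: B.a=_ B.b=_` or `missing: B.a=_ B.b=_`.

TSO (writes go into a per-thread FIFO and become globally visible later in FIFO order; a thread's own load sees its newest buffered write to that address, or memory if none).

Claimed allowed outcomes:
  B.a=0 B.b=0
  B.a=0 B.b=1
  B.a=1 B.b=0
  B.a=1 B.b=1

spurious: B.a=1 B.b=0

outcome vector order: (B.a,B.b)
under TSO → (0,0) (0,1) (1,1)
claimed∖TSO = {(1,0)}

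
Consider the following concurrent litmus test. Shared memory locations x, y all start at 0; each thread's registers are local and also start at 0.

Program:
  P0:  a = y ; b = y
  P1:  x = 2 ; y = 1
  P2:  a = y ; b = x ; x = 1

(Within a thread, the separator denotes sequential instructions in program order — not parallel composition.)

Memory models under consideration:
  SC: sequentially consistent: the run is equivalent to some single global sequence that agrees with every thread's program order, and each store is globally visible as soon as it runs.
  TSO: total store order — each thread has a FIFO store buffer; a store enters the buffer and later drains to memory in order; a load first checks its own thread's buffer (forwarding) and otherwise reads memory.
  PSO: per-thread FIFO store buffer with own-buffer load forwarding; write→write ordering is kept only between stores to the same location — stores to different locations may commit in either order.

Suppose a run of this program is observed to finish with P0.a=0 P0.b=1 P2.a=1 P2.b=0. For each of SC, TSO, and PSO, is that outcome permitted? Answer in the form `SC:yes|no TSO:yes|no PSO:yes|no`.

outcome vector order: (P0.a,P0.b,P2.a,P2.b)
SC: 9 outcomes — {<0 0 0 0>; <0 0 0 2>; <0 0 1 2>; <0 1 0 0>; <0 1 0 2>; <0 1 1 2>; <1 1 0 0>; <1 1 0 2>; <1 1 1 2>}
TSO: 9 outcomes — {<0 0 0 0>; <0 0 0 2>; <0 0 1 2>; <0 1 0 0>; <0 1 0 2>; <0 1 1 2>; <1 1 0 0>; <1 1 0 2>; <1 1 1 2>}
PSO: 12 outcomes — {<0 0 0 0>; <0 0 0 2>; <0 0 1 0>; <0 0 1 2>; <0 1 0 0>; <0 1 0 2>; <0 1 1 0>; <0 1 1 2>; <1 1 0 0>; <1 1 0 2>; <1 1 1 0>; <1 1 1 2>}
target <0 1 1 0> ∈ {PSO}

SC:no TSO:no PSO:yes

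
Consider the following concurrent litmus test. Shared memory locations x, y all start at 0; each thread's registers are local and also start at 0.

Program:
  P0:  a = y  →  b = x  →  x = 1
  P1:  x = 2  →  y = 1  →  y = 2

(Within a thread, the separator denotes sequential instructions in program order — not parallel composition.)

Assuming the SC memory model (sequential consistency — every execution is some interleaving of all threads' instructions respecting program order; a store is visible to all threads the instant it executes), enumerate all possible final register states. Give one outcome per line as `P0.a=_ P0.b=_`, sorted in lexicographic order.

P0.a=0 P0.b=0
P0.a=0 P0.b=2
P0.a=1 P0.b=2
P0.a=2 P0.b=2

outcome vector order: (P0.a,P0.b)
|SC outcomes| = 4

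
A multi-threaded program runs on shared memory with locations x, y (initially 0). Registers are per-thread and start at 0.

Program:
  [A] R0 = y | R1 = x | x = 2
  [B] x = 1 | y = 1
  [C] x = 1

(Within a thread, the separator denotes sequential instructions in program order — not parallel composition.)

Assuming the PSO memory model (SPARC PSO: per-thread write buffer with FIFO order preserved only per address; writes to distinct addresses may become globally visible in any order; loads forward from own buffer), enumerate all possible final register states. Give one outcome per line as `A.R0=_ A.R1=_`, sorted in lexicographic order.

outcome vector order: (A.R0,A.R1)
|PSO outcomes| = 4

A.R0=0 A.R1=0
A.R0=0 A.R1=1
A.R0=1 A.R1=0
A.R0=1 A.R1=1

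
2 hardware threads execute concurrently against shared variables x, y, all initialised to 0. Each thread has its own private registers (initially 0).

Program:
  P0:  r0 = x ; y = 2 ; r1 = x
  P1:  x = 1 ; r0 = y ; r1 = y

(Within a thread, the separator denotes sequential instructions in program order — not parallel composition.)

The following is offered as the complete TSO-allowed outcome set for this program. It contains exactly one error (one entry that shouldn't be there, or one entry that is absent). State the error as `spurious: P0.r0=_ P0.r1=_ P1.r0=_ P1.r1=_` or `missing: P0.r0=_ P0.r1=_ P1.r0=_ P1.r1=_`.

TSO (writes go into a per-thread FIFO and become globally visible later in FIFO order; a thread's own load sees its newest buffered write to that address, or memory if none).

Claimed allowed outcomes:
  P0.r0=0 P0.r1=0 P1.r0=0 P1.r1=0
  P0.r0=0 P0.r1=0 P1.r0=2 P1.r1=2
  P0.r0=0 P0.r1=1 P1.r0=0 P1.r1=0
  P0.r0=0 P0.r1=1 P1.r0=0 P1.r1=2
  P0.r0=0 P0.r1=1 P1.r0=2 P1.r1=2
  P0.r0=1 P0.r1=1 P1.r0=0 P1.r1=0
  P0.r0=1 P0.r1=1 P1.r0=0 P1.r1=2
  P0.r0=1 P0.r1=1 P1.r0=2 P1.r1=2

outcome vector order: (P0.r0,P0.r1,P1.r0,P1.r1)
TSO (9): <0 0 0 0>; <0 0 0 2>; <0 0 2 2>; <0 1 0 0>; <0 1 0 2>; <0 1 2 2>; <1 1 0 0>; <1 1 0 2>; <1 1 2 2>
TSO∖claimed = {<0 0 0 2>}

missing: P0.r0=0 P0.r1=0 P1.r0=0 P1.r1=2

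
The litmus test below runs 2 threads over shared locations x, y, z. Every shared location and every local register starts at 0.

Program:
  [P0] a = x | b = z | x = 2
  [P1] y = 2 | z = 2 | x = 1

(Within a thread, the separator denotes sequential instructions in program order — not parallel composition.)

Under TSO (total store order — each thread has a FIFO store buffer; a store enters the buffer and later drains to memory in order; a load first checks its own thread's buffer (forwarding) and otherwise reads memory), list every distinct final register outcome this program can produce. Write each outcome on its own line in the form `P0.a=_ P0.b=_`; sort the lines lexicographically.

P0.a=0 P0.b=0
P0.a=0 P0.b=2
P0.a=1 P0.b=2

outcome vector order: (P0.a,P0.b)
|TSO outcomes| = 3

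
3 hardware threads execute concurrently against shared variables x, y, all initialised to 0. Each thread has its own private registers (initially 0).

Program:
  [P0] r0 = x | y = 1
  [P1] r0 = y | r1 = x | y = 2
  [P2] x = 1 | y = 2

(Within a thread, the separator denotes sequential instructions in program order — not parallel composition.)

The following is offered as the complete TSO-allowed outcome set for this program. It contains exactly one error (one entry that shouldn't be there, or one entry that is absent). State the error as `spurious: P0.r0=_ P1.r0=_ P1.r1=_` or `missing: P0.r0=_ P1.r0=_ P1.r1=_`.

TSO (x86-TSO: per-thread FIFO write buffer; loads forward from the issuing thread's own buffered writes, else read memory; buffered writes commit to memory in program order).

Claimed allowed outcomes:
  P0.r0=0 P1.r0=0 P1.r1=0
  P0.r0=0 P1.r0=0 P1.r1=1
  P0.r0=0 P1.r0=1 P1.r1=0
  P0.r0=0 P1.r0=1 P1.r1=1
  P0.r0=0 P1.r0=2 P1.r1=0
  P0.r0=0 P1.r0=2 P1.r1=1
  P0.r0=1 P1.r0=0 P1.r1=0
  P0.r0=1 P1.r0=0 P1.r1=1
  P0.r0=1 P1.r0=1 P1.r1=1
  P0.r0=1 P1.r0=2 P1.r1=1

outcome vector order: (P0.r0,P1.r0,P1.r1)
TSO: 9 outcomes — {<0 0 0> <0 0 1> <0 1 0> <0 1 1> <0 2 1> <1 0 0> <1 0 1> <1 1 1> <1 2 1>}
claimed∖TSO = {<0 2 0>}

spurious: P0.r0=0 P1.r0=2 P1.r1=0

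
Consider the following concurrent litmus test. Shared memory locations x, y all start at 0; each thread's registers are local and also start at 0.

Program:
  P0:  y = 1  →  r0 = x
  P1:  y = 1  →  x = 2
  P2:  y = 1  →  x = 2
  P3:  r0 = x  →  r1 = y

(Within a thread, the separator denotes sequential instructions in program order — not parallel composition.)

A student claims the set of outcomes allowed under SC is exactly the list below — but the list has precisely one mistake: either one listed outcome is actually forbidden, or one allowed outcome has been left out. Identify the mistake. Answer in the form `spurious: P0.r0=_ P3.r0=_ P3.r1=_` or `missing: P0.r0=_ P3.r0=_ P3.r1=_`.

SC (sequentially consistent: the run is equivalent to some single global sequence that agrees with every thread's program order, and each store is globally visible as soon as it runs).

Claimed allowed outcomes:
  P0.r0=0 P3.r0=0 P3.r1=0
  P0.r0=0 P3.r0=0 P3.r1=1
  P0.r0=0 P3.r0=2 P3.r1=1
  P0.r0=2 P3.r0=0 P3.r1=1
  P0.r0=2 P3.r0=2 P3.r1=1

outcome vector order: (P0.r0,P3.r0,P3.r1)
[SC] allowed = {(0,0,0) (0,0,1) (0,2,1) (2,0,0) (2,0,1) (2,2,1)}
SC∖claimed = {(2,0,0)}

missing: P0.r0=2 P3.r0=0 P3.r1=0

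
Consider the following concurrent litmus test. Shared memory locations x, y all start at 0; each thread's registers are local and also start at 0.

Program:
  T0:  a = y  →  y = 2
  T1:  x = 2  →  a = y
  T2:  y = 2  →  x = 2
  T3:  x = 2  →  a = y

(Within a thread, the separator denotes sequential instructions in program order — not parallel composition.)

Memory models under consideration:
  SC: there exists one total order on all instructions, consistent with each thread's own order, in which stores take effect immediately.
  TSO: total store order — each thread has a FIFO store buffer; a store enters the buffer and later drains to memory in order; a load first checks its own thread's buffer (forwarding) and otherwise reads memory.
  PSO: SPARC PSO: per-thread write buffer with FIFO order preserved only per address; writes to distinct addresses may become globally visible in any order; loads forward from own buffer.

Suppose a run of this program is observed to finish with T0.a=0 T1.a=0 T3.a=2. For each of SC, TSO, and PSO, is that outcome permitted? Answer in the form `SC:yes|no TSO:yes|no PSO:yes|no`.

outcome vector order: (T0.a,T1.a,T3.a)
SC: 8 outcomes — {000 002 020 022 200 202 220 222}
TSO: 8 outcomes — {000 002 020 022 200 202 220 222}
PSO: 8 outcomes — {000 002 020 022 200 202 220 222}
target 002 ∈ {SC,TSO,PSO}

SC:yes TSO:yes PSO:yes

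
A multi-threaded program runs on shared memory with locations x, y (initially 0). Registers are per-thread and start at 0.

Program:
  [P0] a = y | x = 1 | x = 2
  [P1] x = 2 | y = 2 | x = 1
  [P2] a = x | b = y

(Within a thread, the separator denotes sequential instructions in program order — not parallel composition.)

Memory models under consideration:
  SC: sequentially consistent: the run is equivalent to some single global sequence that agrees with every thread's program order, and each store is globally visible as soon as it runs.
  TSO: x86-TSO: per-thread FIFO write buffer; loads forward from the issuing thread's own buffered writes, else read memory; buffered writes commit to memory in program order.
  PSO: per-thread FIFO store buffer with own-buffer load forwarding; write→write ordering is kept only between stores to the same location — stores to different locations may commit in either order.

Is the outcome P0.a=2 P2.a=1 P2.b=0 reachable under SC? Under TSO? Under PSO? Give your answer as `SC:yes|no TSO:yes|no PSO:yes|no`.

outcome vector order: (P0.a,P2.a,P2.b)
SC: 11 outcomes — {<0 0 0>; <0 0 2>; <0 1 0>; <0 1 2>; <0 2 0>; <0 2 2>; <2 0 0>; <2 0 2>; <2 1 2>; <2 2 0>; <2 2 2>}
TSO: 11 outcomes — {<0 0 0>; <0 0 2>; <0 1 0>; <0 1 2>; <0 2 0>; <0 2 2>; <2 0 0>; <2 0 2>; <2 1 2>; <2 2 0>; <2 2 2>}
PSO: 12 outcomes — {<0 0 0>; <0 0 2>; <0 1 0>; <0 1 2>; <0 2 0>; <0 2 2>; <2 0 0>; <2 0 2>; <2 1 0>; <2 1 2>; <2 2 0>; <2 2 2>}
target <2 1 0> ∈ {PSO}

SC:no TSO:no PSO:yes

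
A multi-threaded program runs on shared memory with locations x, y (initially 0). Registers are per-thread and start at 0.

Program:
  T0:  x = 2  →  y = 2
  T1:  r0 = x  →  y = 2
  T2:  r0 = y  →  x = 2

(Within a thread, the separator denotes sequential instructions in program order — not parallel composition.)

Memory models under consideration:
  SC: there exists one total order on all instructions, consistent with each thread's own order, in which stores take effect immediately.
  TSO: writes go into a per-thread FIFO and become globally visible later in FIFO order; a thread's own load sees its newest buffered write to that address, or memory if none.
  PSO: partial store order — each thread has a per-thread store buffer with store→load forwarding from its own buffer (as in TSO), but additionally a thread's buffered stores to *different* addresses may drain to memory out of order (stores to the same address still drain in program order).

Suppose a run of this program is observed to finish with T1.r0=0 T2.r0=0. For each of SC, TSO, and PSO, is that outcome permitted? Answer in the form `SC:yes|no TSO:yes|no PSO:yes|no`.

outcome vector order: (T1.r0,T2.r0)
under SC → 00; 02; 20; 22
under TSO → 00; 02; 20; 22
under PSO → 00; 02; 20; 22
target 00 ∈ {SC,TSO,PSO}

SC:yes TSO:yes PSO:yes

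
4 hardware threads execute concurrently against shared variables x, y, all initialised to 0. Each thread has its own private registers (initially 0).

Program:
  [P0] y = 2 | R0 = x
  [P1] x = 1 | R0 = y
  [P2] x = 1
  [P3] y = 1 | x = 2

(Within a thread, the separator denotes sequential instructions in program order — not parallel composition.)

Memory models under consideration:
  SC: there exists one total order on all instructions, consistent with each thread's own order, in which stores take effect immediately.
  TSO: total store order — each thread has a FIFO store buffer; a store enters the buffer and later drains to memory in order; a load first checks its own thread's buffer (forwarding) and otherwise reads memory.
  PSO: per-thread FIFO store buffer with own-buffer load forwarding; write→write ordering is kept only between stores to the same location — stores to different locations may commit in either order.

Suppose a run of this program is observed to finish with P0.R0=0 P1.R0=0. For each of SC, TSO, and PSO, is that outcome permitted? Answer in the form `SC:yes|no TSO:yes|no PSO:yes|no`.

SC:no TSO:yes PSO:yes

outcome vector order: (P0.R0,P1.R0)
SC (8): <0 1>; <0 2>; <1 0>; <1 1>; <1 2>; <2 0>; <2 1>; <2 2>
TSO (9): <0 0>; <0 1>; <0 2>; <1 0>; <1 1>; <1 2>; <2 0>; <2 1>; <2 2>
PSO (9): <0 0>; <0 1>; <0 2>; <1 0>; <1 1>; <1 2>; <2 0>; <2 1>; <2 2>
target <0 0> ∈ {TSO,PSO}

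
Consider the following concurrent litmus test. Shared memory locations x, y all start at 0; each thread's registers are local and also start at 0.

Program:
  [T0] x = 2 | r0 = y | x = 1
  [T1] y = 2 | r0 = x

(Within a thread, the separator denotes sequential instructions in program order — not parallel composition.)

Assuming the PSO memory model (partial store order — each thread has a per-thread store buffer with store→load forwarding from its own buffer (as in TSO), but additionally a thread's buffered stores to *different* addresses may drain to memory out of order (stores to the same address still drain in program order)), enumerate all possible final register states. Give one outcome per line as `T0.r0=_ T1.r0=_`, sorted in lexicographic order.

T0.r0=0 T1.r0=0
T0.r0=0 T1.r0=1
T0.r0=0 T1.r0=2
T0.r0=2 T1.r0=0
T0.r0=2 T1.r0=1
T0.r0=2 T1.r0=2

outcome vector order: (T0.r0,T1.r0)
|PSO outcomes| = 6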